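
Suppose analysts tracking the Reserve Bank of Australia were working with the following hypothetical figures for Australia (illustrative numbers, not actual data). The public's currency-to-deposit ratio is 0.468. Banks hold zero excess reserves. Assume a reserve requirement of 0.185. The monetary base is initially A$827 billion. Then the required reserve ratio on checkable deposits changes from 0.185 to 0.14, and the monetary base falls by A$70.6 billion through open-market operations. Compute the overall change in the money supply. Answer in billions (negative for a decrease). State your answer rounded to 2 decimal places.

Before: m₁ = (1 + 0.468) / (0.185 + 0.468) ≈ 2.248086, MB₁ = 827, so M₁ = 2.248086 × 827 ≈ 1859.1671 billion.
After: m₂ = (1 + 0.468) / (0.14 + 0.468) ≈ 2.414474, MB₂ = 827 − 70.6 = 756.4, so M₂ = 2.414474 × 756.4 ≈ 1826.3081 billion.
ΔM = M₂ − M₁ = 1826.3081 − 1859.1671 = -32.859 billion.

-32.86 billion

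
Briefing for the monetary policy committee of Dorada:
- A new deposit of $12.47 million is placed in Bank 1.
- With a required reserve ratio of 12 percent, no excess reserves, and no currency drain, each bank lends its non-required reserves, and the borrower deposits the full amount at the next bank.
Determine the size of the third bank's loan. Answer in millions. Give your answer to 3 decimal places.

$8.498 million

Each bank lends a fraction (1 − rr) = 0.8800 of the deposit it receives, so Bank 3 receives 12.47·0.8800^2 and lends 12.47·0.8800^3 ≈ 8.4980 million.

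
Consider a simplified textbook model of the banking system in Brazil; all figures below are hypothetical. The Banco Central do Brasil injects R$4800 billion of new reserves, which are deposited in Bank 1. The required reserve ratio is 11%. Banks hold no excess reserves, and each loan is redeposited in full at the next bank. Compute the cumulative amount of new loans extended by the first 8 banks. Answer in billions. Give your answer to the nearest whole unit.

Bank i lends (1 − rr)^i of the original deposit: Bank 1 lends 4800·0.8900 = 4272.0000, Bank 2 lends 4800·0.8900² = 3802.0800, and so on.
Summing a geometric series: total = 4800·[0.8900·(1 − 0.8900^8) / (1 − 0.8900)] ≈ 23548.0842 billion.

R$23548 billion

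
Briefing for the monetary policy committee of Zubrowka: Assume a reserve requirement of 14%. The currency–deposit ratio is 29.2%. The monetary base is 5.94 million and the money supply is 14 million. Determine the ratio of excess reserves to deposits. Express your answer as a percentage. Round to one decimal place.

11.6%

Using m = M/MB = 14/5.94 ≈ 2.356902. Since m = (1 + c)/(c + rr + e), the denominator satisfies c + rr + e = (1 + c)/m = (1 + 0.292) / 2.356902 ≈ 0.548177.
With c = 0.292 and rr = 0.14, the ratio of excess reserves to deposits is 0.548177 − 0.292 − 0.14 = 0.116177.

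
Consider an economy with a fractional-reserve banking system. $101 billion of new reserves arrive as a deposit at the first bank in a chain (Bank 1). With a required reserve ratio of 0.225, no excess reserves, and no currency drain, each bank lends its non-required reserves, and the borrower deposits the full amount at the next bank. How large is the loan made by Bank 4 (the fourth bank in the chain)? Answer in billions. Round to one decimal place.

Each bank lends a fraction (1 − rr) = 0.7750 of the deposit it receives, so Bank 4 receives 101·0.7750^3 and lends 101·0.7750^4 ≈ 36.4358 billion.

$36.4 billion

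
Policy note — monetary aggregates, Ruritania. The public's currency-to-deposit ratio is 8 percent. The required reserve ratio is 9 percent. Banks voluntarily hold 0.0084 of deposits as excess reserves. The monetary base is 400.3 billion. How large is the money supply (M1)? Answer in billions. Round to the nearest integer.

2423 billion

The money multiplier is m = (1 + c) / (rr + e + c) = (1 + 0.08) / (0.09 + 0.0084 + 0.08) ≈ 6.0538.
So M = m × MB = 6.0538 × 400.3 ≈ 2423.3361 billion.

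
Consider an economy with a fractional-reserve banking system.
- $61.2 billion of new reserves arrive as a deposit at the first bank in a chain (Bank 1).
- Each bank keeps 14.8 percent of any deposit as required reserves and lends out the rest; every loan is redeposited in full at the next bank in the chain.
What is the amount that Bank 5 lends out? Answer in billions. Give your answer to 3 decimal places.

$27.476 billion

Each bank lends a fraction (1 − rr) = 0.8520 of the deposit it receives, so Bank 5 receives 61.2·0.8520^4 and lends 61.2·0.8520^5 ≈ 27.4757 billion.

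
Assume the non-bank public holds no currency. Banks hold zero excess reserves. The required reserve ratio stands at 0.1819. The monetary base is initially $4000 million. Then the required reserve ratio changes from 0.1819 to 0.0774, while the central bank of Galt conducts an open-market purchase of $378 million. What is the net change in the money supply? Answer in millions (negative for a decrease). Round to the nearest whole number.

Before: m₁ = 1 / (0.1819) ≈ 5.49753, MB₁ = 4000, so M₁ = 5.49753 × 4000 = 21990.12 million.
After: m₂ = 1 / (0.0774) ≈ 12.91990, MB₂ = 4000 + 378 = 4378, so M₂ = 12.91990 × 4378 = 56563.3222 million.
ΔM = M₂ − M₁ = 56563.3222 − 21990.12 = 34573.2022 million.

$34573 million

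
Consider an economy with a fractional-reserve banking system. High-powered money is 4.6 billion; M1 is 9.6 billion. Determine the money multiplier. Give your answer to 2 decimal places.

2.09

The money multiplier is m = M / MB = 9.6 / 4.6 ≈ 2.08696.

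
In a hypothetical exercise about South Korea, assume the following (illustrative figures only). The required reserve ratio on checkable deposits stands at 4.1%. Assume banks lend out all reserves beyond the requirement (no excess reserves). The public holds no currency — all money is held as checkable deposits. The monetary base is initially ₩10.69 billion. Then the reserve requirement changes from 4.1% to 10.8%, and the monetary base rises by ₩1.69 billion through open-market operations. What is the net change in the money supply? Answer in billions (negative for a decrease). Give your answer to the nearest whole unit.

Before: m₁ = 1 / (0.041) ≈ 24.3902, MB₁ = 10.69, so M₁ = 24.3902 × 10.69 ≈ 260.7312 billion.
After: m₂ = 1 / (0.108) ≈ 9.2593, MB₂ = 10.69 + 1.69 = 12.38, so M₂ = 9.2593 × 12.38 ≈ 114.6301 billion.
ΔM = M₂ − M₁ = 114.6301 − 260.7312 = -146.1011 billion.

-146 billion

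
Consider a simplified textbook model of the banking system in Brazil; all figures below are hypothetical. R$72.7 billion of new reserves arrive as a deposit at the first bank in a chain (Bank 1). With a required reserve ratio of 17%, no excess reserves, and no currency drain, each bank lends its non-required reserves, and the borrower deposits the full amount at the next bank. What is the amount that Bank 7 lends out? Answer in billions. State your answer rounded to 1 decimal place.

R$19.7 billion

Each bank lends a fraction (1 − rr) = 0.8300 of the deposit it receives, so Bank 7 receives 72.7·0.8300^6 and lends 72.7·0.8300^7 ≈ 19.7279 billion.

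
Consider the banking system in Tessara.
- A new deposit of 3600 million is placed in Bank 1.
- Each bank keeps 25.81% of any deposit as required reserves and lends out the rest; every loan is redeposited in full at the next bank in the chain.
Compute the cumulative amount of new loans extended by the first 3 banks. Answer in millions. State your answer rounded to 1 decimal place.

6122.4 million

Bank i lends (1 − rr)^i of the original deposit: Bank 1 lends 3600·0.7419 = 2670.8400, Bank 2 lends 3600·0.7419² ≈ 1981.4962, and so on.
Summing a geometric series: total = 3600·[0.7419·(1 − 0.7419^3) / (1 − 0.7419)] ≈ 6122.4082 million.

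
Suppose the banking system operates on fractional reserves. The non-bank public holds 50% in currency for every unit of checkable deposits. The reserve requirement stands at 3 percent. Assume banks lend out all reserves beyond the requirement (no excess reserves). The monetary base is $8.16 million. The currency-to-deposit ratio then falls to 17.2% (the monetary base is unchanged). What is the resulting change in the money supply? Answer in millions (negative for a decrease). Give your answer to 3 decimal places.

$24.250 million

Initially m₁ = (1 + 0.5) / (0.03 + 0.5) ≈ 2.83019, so M₁ = 2.83019 × 8.16 ≈ 23.0944 million.
After the change m₂ = (1 + 0.172) / (0.03 + 0.172) ≈ 5.80198, so M₂ = 5.80198 × 8.16 ≈ 47.3442 million.
ΔM = M₂ − M₁ = 47.3442 − 23.0944 = 24.2498 million.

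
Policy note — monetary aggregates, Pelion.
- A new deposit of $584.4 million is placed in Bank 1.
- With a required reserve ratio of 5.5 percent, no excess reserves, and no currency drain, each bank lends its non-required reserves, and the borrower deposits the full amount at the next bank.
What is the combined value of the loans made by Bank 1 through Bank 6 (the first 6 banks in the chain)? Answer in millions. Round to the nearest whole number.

Bank i lends (1 − rr)^i of the original deposit: Bank 1 lends 584.4·0.9450 = 552.2580, Bank 2 lends 584.4·0.9450² ≈ 521.8838, and so on.
Summing a geometric series: total = 584.4·[0.9450·(1 − 0.9450^6) / (1 − 0.9450)] ≈ 2889.9986 million.

$2890 million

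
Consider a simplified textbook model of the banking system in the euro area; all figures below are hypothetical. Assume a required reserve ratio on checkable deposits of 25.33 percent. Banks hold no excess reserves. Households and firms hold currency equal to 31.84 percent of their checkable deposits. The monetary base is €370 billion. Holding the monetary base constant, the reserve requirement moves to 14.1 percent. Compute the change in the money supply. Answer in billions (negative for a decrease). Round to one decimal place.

Initially m₁ = (1 + 0.3184) / (0.2533 + 0.3184) ≈ 2.30610, so M₁ = 2.30610 × 370 = 853.257 billion.
After the change m₂ = (1 + 0.3184) / (0.141 + 0.3184) ≈ 2.86983, so M₂ = 2.86983 × 370 = 1061.8371 billion.
ΔM = M₂ − M₁ = 1061.8371 − 853.257 = 208.5801 billion.

€208.6 billion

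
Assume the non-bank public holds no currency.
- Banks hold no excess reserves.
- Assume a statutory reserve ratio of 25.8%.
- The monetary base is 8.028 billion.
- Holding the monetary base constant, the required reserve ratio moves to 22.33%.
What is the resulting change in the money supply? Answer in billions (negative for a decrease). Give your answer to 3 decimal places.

Initially m₁ = 1 / (0.258) ≈ 3.87597, so M₁ = 3.87597 × 8.028 ≈ 31.1163 billion.
After the change m₂ = 1 / (0.2233) ≈ 4.47828, so M₂ = 4.47828 × 8.028 ≈ 35.9516 billion.
ΔM = M₂ − M₁ = 35.9516 − 31.1163 = 4.8353 billion.

4.835 billion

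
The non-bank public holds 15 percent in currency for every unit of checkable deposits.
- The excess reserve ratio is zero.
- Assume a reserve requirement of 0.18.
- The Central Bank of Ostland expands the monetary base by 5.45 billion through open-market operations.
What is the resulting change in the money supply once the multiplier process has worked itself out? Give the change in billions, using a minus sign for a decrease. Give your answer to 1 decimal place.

The money multiplier is m = (1 + c) / (rr + c) = (1 + 0.15) / (0.18 + 0.15) ≈ 3.4848.
The purchase adds 5.45 billion of base, so ΔM = m × ΔMB = 3.4848 × (+5.45) ≈ 18.9922 billion.

19.0 billion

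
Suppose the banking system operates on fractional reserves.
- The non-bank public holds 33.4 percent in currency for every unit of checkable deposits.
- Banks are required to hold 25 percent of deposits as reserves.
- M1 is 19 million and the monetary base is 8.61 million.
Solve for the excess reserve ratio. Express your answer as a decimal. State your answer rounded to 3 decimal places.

0.021

Using m = M/MB = 19/8.61 ≈ 2.206736. Since m = (1 + c)/(c + rr + e), the denominator satisfies c + rr + e = (1 + c)/m = (1 + 0.334) / 2.206736 ≈ 0.604513.
With c = 0.334 and rr = 0.25, the excess reserve ratio is 0.604513 − 0.334 − 0.25 = 0.020513.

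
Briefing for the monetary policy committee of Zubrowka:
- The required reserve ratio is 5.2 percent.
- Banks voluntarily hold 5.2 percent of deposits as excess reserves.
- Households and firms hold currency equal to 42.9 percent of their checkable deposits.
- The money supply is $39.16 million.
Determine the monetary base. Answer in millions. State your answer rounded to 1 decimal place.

$14.6 million

The money multiplier is m = (1 + c) / (rr + e + c) = (1 + 0.429) / (0.052 + 0.052 + 0.429) ≈ 2.6811.
MB = M / m = 39.16 / 2.6811 ≈ 14.6059 million.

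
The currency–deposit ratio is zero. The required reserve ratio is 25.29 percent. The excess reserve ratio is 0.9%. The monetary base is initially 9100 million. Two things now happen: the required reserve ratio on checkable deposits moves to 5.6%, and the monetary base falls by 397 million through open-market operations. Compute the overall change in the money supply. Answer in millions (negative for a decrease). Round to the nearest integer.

Before: m₁ = 1 / (0.2529 + 0.009) ≈ 3.81825, MB₁ = 9100, so M₁ = 3.81825 × 9100 = 34746.075 million.
After: m₂ = 1 / (0.056 + 0.009) ≈ 15.38462, MB₂ = 9100 − 397 = 8703, so M₂ = 15.38462 × 8703 ≈ 133892.3479 million.
ΔM = M₂ − M₁ = 133892.3479 − 34746.075 = 99146.2729 million.

99146 million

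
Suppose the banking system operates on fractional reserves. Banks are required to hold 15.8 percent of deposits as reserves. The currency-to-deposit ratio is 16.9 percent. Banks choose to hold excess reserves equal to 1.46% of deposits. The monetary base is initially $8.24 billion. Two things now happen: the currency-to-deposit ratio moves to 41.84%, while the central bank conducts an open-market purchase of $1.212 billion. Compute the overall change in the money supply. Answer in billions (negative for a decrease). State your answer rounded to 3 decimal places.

Before: m₁ = (1 + 0.169) / (0.158 + 0.0146 + 0.169) ≈ 3.42213, MB₁ = 8.24, so M₁ = 3.42213 × 8.24 ≈ 28.1984 billion.
After: m₂ = (1 + 0.4184) / (0.158 + 0.0146 + 0.4184) = 2.4, MB₂ = 8.24 + 1.212 = 9.452, so M₂ = 2.4 × 9.452 = 22.6848 billion.
ΔM = M₂ − M₁ = 22.6848 − 28.1984 = -5.5136 billion.

-5.514 billion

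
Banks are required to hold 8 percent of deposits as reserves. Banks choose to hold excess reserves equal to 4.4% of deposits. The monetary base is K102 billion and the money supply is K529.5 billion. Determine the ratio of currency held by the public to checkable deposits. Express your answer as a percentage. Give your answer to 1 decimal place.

8.5%

Using m = M/MB = 529.5/102 ≈ 5.191176. From m = (1 + c)/(c + rr + e), rearranging gives 1 + c = m·(c + rr + e), so c·(1 − m) = m·(rr + e) − 1.
Hence c = [m·(rr + e) − 1]/(1 − m) = [5.191176 × (0.08 + 0.044) − 1] / (1 − 5.191176) ≈ 0.085011.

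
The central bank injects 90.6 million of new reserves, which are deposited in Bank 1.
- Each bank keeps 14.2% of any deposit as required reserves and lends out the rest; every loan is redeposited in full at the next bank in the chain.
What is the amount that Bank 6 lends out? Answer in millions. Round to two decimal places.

Each bank lends a fraction (1 − rr) = 0.8580 of the deposit it receives, so Bank 6 receives 90.6·0.8580^5 and lends 90.6·0.8580^6 ≈ 36.1453 million.

36.15 million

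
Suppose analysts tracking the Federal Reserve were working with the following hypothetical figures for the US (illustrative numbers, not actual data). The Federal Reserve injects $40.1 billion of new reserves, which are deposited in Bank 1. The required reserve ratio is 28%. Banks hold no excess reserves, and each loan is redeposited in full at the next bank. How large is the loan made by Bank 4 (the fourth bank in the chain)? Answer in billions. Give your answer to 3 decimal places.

$10.776 billion

Each bank lends a fraction (1 − rr) = 0.7200 of the deposit it receives, so Bank 4 receives 40.1·0.7200^3 and lends 40.1·0.7200^4 ≈ 10.7764 billion.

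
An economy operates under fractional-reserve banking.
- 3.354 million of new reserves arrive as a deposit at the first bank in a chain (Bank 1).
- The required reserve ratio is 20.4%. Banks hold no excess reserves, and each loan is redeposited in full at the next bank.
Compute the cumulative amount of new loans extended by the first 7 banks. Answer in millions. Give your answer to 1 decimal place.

10.4 million

Bank i lends (1 − rr)^i of the original deposit: Bank 1 lends 3.354·0.7960 ≈ 2.6698, Bank 2 lends 3.354·0.7960² ≈ 2.1251, and so on.
Summing a geometric series: total = 3.354·[0.7960·(1 − 0.7960^7) / (1 − 0.7960)] ≈ 10.4372 million.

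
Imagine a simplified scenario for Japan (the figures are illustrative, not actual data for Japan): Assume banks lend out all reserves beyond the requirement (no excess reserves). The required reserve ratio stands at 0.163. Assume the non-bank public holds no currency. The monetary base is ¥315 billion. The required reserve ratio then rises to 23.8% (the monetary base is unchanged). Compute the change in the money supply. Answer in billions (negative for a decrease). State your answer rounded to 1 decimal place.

Initially m₁ = 1 / (0.163) ≈ 6.13497, so M₁ = 6.13497 × 315 ≈ 1932.5156 billion.
After the change m₂ = 1 / (0.238) ≈ 4.20168, so M₂ = 4.20168 × 315 = 1323.5292 billion.
ΔM = M₂ − M₁ = 1323.5292 − 1932.5156 = -608.9864 billion.

-609.0 billion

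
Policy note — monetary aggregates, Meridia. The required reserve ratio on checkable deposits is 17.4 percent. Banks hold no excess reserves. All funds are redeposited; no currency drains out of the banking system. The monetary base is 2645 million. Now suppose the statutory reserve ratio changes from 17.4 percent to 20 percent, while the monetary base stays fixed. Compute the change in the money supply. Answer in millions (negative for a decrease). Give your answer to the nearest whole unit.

Initially m₁ = 1 / (0.174) ≈ 5.74713, so M₁ = 5.74713 × 2645 ≈ 15201.1589 million.
After the change m₂ = 1 / (0.2) = 5, so M₂ = 5 × 2645 = 13225 million.
ΔM = M₂ − M₁ = 13225 − 15201.1589 = -1976.1589 million.

-1976 million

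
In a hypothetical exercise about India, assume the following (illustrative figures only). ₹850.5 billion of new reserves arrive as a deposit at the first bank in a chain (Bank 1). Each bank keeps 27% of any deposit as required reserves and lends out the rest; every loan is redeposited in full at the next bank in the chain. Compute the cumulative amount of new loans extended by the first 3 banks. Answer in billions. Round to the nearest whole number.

Bank i lends (1 − rr)^i of the original deposit: Bank 1 lends 850.5·0.7300 = 620.8650, Bank 2 lends 850.5·0.7300² ≈ 453.2314, and so on.
Summing a geometric series: total = 850.5·[0.7300·(1 − 0.7300^3) / (1 − 0.7300)] ≈ 1404.9554 billion.

₹1405 billion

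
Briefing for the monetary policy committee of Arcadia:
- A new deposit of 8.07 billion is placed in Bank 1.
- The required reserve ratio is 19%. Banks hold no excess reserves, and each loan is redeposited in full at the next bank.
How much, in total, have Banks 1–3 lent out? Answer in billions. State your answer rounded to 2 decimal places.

Bank i lends (1 − rr)^i of the original deposit: Bank 1 lends 8.07·0.8100 = 6.5367, Bank 2 lends 8.07·0.8100² ≈ 5.2947, and so on.
Summing a geometric series: total = 8.07·[0.8100·(1 − 0.8100^3) / (1 − 0.8100)] ≈ 16.1202 billion.

16.12 billion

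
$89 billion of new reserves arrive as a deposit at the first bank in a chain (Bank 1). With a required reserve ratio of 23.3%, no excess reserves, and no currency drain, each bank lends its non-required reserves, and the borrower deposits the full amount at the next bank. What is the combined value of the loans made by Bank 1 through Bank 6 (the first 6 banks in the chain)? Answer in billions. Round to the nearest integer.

$233 billion

Bank i lends (1 − rr)^i of the original deposit: Bank 1 lends 89·0.7670 = 68.2630, Bank 2 lends 89·0.7670² ≈ 52.3577, and so on.
Summing a geometric series: total = 89·[0.7670·(1 − 0.7670^6) / (1 − 0.7670)] ≈ 233.3255 billion.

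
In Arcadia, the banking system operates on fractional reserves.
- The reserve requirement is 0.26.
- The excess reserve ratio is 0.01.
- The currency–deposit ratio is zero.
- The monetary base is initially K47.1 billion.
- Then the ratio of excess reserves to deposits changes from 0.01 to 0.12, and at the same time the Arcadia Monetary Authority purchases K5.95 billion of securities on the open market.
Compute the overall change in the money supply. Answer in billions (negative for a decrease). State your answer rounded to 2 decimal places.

-34.84 billion

Before: m₁ = 1 / (0.26 + 0.01) ≈ 3.70370, MB₁ = 47.1, so M₁ = 3.70370 × 47.1 ≈ 174.4443 billion.
After: m₂ = 1 / (0.26 + 0.12) ≈ 2.63158, MB₂ = 47.1 + 5.95 = 53.05, so M₂ = 2.63158 × 53.05 ≈ 139.6053 billion.
ΔM = M₂ − M₁ = 139.6053 − 174.4443 = -34.839 billion.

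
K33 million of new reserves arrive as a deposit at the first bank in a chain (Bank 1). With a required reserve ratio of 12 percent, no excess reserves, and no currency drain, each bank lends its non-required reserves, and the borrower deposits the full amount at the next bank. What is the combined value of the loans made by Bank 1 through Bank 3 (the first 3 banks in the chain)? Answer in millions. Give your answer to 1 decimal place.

K77.1 million

Bank i lends (1 − rr)^i of the original deposit: Bank 1 lends 33·0.8800 = 29.0400, Bank 2 lends 33·0.8800² = 25.5552, and so on.
Summing a geometric series: total = 33·[0.8800·(1 − 0.8800^3) / (1 − 0.8800)] ≈ 77.0838 million.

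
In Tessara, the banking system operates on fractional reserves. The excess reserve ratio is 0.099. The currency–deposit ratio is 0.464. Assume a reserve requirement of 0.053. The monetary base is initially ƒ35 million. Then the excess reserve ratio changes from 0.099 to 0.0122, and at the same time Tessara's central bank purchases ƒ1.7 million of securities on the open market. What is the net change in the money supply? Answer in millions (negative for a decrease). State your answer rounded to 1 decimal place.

ƒ18.3 million

Before: m₁ = (1 + 0.464) / (0.053 + 0.099 + 0.464) ≈ 2.3766, MB₁ = 35, so M₁ = 2.3766 × 35 = 83.181 million.
After: m₂ = (1 + 0.464) / (0.053 + 0.0122 + 0.464) ≈ 2.7664, MB₂ = 35 + 1.7 = 36.7, so M₂ = 2.7664 × 36.7 ≈ 101.5269 million.
ΔM = M₂ − M₁ = 101.5269 − 83.181 = 18.3459 million.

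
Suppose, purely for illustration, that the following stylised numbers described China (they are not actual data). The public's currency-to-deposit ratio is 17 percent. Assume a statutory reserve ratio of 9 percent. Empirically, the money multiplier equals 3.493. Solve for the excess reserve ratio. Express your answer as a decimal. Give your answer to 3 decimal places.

0.075

Using m = 3.493. Since m = (1 + c)/(c + rr + e), the denominator satisfies c + rr + e = (1 + c)/m = (1 + 0.17) / 3.493 ≈ 0.334956.
With c = 0.17 and rr = 0.09, the excess reserve ratio is 0.334956 − 0.17 − 0.09 = 0.074956.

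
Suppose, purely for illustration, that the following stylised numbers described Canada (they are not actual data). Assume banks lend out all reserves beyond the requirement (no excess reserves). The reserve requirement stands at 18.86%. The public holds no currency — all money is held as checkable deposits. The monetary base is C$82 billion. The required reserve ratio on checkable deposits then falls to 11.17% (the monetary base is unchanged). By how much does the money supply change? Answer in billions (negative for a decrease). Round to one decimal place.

Initially m₁ = 1 / (0.1886) ≈ 5.3022, so M₁ = 5.3022 × 82 = 434.7804 billion.
After the change m₂ = 1 / (0.1117) ≈ 8.9526, so M₂ = 8.9526 × 82 = 734.1132 billion.
ΔM = M₂ − M₁ = 734.1132 − 434.7804 = 299.3328 billion.

C$299.3 billion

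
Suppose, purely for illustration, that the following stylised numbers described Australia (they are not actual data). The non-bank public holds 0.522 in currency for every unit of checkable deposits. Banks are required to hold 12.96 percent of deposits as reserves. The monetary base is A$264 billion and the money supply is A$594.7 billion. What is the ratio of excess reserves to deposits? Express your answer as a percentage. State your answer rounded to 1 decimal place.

Using m = M/MB = 594.7/264 ≈ 2.252652. Since m = (1 + c)/(c + rr + e), the denominator satisfies c + rr + e = (1 + c)/m = (1 + 0.522) / 2.252652 ≈ 0.675648.
With c = 0.522 and rr = 0.1296, the ratio of excess reserves to deposits is 0.675648 − 0.522 − 0.1296 = 0.024048.

2.4%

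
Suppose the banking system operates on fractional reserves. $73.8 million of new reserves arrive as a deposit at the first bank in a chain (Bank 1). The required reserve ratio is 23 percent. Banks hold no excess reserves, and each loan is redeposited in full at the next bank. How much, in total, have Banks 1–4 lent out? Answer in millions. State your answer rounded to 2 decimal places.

$160.22 million

Bank i lends (1 − rr)^i of the original deposit: Bank 1 lends 73.8·0.7700 = 56.8260, Bank 2 lends 73.8·0.7700² ≈ 43.7560, and so on.
Summing a geometric series: total = 73.8·[0.7700·(1 − 0.7700^4) / (1 − 0.7700)] ≈ 160.2171 million.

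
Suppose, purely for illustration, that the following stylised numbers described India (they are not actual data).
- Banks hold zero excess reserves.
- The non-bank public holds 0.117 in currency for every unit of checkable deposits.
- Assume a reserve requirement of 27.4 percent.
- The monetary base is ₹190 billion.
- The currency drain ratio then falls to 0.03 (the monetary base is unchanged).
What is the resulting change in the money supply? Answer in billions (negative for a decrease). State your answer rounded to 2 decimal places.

Initially m₁ = (1 + 0.117) / (0.274 + 0.117) ≈ 2.856777, so M₁ = 2.856777 × 190 ≈ 542.7876 billion.
After the change m₂ = (1 + 0.03) / (0.274 + 0.03) ≈ 3.388158, so M₂ = 3.388158 × 190 ≈ 643.75 billion.
ΔM = M₂ − M₁ = 643.75 − 542.7876 = 100.9624 billion.

₹100.96 billion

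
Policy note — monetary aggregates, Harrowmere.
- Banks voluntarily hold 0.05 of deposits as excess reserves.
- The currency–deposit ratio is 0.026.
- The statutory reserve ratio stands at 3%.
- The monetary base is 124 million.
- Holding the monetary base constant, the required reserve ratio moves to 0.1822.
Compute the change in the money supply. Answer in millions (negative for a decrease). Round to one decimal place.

-707.5 million

Initially m₁ = (1 + 0.026) / (0.03 + 0.05 + 0.026) ≈ 9.67925, so M₁ = 9.67925 × 124 = 1200.227 million.
After the change m₂ = (1 + 0.026) / (0.1822 + 0.05 + 0.026) ≈ 3.97366, so M₂ = 3.97366 × 124 ≈ 492.7338 million.
ΔM = M₂ − M₁ = 492.7338 − 1200.227 = -707.4932 million.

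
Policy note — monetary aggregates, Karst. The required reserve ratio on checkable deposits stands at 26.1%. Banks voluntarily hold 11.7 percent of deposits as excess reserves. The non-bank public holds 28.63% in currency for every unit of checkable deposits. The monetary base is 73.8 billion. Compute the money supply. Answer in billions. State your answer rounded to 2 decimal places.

The money multiplier is m = (1 + c) / (rr + e + c) = (1 + 0.2863) / (0.261 + 0.117 + 0.2863) ≈ 1.93632.
So M = m × MB = 1.93632 × 73.8 ≈ 142.9004 billion.

142.90 billion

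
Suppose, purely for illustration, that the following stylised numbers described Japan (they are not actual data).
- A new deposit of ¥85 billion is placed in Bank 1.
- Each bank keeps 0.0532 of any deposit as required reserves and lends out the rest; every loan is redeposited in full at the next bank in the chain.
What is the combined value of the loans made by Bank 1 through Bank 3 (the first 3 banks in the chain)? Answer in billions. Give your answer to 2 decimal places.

¥228.82 billion

Bank i lends (1 − rr)^i of the original deposit: Bank 1 lends 85·0.9468 = 80.4780, Bank 2 lends 85·0.9468² ≈ 76.1966, and so on.
Summing a geometric series: total = 85·[0.9468·(1 − 0.9468^3) / (1 − 0.9468)] ≈ 228.8175 billion.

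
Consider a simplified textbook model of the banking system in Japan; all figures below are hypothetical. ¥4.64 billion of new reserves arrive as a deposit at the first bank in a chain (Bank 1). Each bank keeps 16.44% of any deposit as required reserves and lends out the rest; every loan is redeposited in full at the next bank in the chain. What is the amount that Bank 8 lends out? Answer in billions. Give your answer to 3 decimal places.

Each bank lends a fraction (1 − rr) = 0.8356 of the deposit it receives, so Bank 8 receives 4.64·0.8356^7 and lends 4.64·0.8356^8 ≈ 1.1028 billion.

¥1.103 billion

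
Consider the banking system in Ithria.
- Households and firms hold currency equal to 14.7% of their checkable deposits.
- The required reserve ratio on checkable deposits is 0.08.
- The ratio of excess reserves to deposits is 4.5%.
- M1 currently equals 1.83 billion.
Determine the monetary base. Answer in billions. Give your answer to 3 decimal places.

The money multiplier is m = (1 + c) / (rr + e + c) = (1 + 0.147) / (0.08 + 0.045 + 0.147) ≈ 4.21691.
MB = M / m = 1.83 / 4.21691 ≈ 0.434 billion.

0.434 billion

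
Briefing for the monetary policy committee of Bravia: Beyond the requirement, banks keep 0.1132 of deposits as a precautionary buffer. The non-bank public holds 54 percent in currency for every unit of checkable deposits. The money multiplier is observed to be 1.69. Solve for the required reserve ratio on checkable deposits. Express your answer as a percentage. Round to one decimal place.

Using m = 1.69. Since m = (1 + c)/(c + rr + e), the denominator satisfies c + rr + e = (1 + c)/m = (1 + 0.54) / 1.69 ≈ 0.911243.
With c = 0.54 and e = 0.1132, the required reserve ratio on checkable deposits is 0.911243 − 0.54 − 0.1132 = 0.258043.

25.8%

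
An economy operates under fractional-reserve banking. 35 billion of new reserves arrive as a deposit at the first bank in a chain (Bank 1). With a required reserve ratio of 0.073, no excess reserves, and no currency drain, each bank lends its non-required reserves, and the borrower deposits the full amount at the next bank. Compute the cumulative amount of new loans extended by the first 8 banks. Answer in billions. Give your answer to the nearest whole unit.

Bank i lends (1 − rr)^i of the original deposit: Bank 1 lends 35·0.9270 = 32.4450, Bank 2 lends 35·0.9270² ≈ 30.0765, and so on.
Summing a geometric series: total = 35·[0.9270·(1 − 0.9270^8) / (1 − 0.9270)] ≈ 202.0910 billion.

202 billion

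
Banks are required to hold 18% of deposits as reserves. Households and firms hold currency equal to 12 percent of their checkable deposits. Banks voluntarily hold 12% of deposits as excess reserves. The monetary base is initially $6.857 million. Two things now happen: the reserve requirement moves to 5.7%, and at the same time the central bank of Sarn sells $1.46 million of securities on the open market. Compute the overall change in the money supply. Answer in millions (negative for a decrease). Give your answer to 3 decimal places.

Before: m₁ = (1 + 0.12) / (0.18 + 0.12 + 0.12) ≈ 2.66667, MB₁ = 6.857, so M₁ = 2.66667 × 6.857 ≈ 18.2854 million.
After: m₂ = (1 + 0.12) / (0.057 + 0.12 + 0.12) ≈ 3.77104, MB₂ = 6.857 − 1.46 = 5.397, so M₂ = 3.77104 × 5.397 ≈ 20.3523 million.
ΔM = M₂ − M₁ = 20.3523 − 18.2854 = 2.0669 million.

$2.067 million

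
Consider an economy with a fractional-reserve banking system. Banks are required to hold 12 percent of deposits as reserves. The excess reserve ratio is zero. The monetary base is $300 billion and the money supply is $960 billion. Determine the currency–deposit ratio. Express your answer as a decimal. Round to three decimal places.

0.280

Using m = M/MB = 960/300 = 3.200000. From m = (1 + c)/(c + rr + e), rearranging gives 1 + c = m·(c + rr + e), so c·(1 − m) = m·(rr + e) − 1.
Hence c = [m·(rr + e) − 1]/(1 − m) = [3.200000 × (0.12 + 0) − 1] / (1 − 3.200000) = 0.280000.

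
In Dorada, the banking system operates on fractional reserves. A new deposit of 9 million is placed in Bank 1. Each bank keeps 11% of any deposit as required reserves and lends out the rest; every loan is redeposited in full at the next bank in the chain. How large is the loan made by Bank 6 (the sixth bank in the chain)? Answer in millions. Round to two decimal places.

Each bank lends a fraction (1 − rr) = 0.8900 of the deposit it receives, so Bank 6 receives 9·0.8900^5 and lends 9·0.8900^6 ≈ 4.4728 million.

4.47 million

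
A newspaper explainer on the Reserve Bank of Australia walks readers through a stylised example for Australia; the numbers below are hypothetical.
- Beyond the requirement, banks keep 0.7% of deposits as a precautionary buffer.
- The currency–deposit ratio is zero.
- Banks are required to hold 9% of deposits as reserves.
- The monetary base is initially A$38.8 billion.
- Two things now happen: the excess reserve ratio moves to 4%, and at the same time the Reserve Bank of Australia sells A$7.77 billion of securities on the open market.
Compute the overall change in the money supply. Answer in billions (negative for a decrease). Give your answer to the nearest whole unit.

-161 billion

Before: m₁ = 1 / (0.09 + 0.007) ≈ 10.3093, MB₁ = 38.8, so M₁ = 10.3093 × 38.8 ≈ 400.0008 billion.
After: m₂ = 1 / (0.09 + 0.04) ≈ 7.6923, MB₂ = 38.8 − 7.77 = 31.03, so M₂ = 7.6923 × 31.03 ≈ 238.6921 billion.
ΔM = M₂ − M₁ = 238.6921 − 400.0008 = -161.3087 billion.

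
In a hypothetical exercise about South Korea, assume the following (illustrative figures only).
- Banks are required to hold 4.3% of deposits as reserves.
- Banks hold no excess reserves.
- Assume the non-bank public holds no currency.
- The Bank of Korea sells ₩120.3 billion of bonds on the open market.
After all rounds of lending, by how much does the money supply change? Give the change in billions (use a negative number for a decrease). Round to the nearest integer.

-2798 billion

The simple money multiplier is m = 1/rr = 1/0.043 ≈ 23.2558.
An open-market sale reduces the monetary base by 120.3 billion, so ΔM = m × ΔMB = 23.2558 × (−120.3) ≈ -2797.6727 billion.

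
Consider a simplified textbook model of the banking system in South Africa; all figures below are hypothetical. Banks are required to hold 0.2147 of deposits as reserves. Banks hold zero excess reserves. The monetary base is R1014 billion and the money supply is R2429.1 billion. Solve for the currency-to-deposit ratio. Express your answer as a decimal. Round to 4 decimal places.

0.3480

Using m = M/MB = 2429.1/1014 ≈ 2.395562. From m = (1 + c)/(c + rr + e), rearranging gives 1 + c = m·(c + rr + e), so c·(1 − m) = m·(rr + e) − 1.
Hence c = [m·(rr + e) − 1]/(1 − m) = [2.395562 × (0.2147 + 0) − 1] / (1 − 2.395562) ≈ 0.348012.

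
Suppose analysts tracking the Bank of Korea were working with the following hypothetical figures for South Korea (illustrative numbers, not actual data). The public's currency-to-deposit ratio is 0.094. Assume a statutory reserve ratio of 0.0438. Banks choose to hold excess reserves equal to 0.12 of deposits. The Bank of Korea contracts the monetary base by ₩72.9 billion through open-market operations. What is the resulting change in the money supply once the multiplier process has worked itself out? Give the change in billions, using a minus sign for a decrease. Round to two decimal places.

The money multiplier is m = (1 + c) / (rr + e + c) = (1 + 0.094) / (0.0438 + 0.12 + 0.094) ≈ 4.24360.
The sale removes 72.9 billion of base, so ΔM = m × ΔMB = 4.24360 × (−72.9) ≈ -309.3584 billion.

-309.36 billion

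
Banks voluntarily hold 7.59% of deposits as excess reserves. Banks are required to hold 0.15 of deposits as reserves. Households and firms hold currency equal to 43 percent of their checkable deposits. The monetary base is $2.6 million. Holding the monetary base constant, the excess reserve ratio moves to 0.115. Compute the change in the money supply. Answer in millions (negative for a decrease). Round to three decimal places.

-0.319 million

Initially m₁ = (1 + 0.43) / (0.15 + 0.0759 + 0.43) ≈ 2.18021, so M₁ = 2.18021 × 2.6 ≈ 5.6685 million.
After the change m₂ = (1 + 0.43) / (0.15 + 0.115 + 0.43) ≈ 2.05755, so M₂ = 2.05755 × 2.6 ≈ 5.3496 million.
ΔM = M₂ − M₁ = 5.3496 − 5.6685 = -0.3189 million.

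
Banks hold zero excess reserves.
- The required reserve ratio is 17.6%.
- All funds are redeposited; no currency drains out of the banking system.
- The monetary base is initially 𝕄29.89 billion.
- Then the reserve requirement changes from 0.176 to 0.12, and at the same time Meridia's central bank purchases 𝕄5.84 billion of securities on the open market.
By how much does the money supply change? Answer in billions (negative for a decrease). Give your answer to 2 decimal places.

𝕄127.92 billion

Before: m₁ = 1 / (0.176) ≈ 5.68182, MB₁ = 29.89, so M₁ = 5.68182 × 29.89 ≈ 169.8296 billion.
After: m₂ = 1 / (0.12) ≈ 8.33333, MB₂ = 29.89 + 5.84 = 35.73, so M₂ = 8.33333 × 35.73 ≈ 297.7499 billion.
ΔM = M₂ − M₁ = 297.7499 − 169.8296 = 127.9203 billion.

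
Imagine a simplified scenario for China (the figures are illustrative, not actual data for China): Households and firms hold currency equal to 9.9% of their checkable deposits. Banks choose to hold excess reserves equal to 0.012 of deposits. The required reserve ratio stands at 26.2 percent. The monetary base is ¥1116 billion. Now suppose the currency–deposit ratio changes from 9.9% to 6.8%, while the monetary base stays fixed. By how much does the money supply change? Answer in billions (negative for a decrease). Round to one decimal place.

¥196.9 billion

Initially m₁ = (1 + 0.099) / (0.262 + 0.012 + 0.099) ≈ 2.946381, so M₁ = 2.946381 × 1116 ≈ 3288.1612 billion.
After the change m₂ = (1 + 0.068) / (0.262 + 0.012 + 0.068) ≈ 3.122807, so M₂ = 3.122807 × 1116 ≈ 3485.0526 billion.
ΔM = M₂ − M₁ = 3485.0526 − 3288.1612 = 196.8914 billion.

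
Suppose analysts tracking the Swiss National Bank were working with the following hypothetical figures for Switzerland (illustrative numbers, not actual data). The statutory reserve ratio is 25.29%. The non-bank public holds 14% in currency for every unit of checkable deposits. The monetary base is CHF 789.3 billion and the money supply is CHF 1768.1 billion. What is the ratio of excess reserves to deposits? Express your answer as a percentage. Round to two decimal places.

Using m = M/MB = 1768.1/789.3 ≈ 2.240086. Since m = (1 + c)/(c + rr + e), the denominator satisfies c + rr + e = (1 + c)/m = (1 + 0.14) / 2.240086 ≈ 0.508909.
With c = 0.14 and rr = 0.2529, the ratio of excess reserves to deposits is 0.508909 − 0.14 − 0.2529 = 0.116009.

11.60%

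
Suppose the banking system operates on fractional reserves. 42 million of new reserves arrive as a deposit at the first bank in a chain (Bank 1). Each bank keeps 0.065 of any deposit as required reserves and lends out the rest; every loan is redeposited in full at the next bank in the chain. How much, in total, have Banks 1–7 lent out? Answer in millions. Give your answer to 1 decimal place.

226.7 million

Bank i lends (1 − rr)^i of the original deposit: Bank 1 lends 42·0.9350 = 39.2700, Bank 2 lends 42·0.9350² ≈ 36.7175, and so on.
Summing a geometric series: total = 42·[0.9350·(1 − 0.9350^7) / (1 − 0.9350)] ≈ 226.7304 million.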